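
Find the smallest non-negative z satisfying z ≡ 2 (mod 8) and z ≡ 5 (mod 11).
M = 8 × 11 = 88. M₁ = 11, y₁ ≡ 3 (mod 8). M₂ = 8, y₂ ≡ 7 (mod 11). z = 2×11×3 + 5×8×7 ≡ 82 (mod 88)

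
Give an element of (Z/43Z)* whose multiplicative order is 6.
7 has order 6 mod 43 since 7^{6} ≡ 1 (mod 43) and no smaller power works.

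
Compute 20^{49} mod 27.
2

Using successive squaring:
Binary expansion of 49: 110001
Powers of 20 mod 27 (each is the square of the previous):
  20^1 ≡ 20 (mod 27)
  20^2 ≡ 20² = 400 ≡ 22 (mod 27)
  20^4 ≡ 22² = 484 ≡ 25 (mod 27)
  20^8 ≡ 25² = 625 ≡ 4 (mod 27)
  20^16 ≡ 4² = 16 ≡ 16 (mod 27)
  20^32 ≡ 16² = 256 ≡ 13 (mod 27)
49 = 32 + 16 + 1, so 20^49 = 20^32 × 20^16 × 20^1 ≡ 13 × 16 × 20 (mod 27)
Multiplying step by step:
  13 × 16 = 208 ≡ 19 (mod 27)
  19 × 20 = 380 ≡ 2 (mod 27)
Result: 20^49 ≡ 2 (mod 27)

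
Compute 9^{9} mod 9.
0

Using successive squaring:
Binary expansion of 9: 1001
Powers of 9 mod 9 (each is the square of the previous):
  9^1 ≡ 0 (mod 9)
  9^2 ≡ 0² = 0 ≡ 0 (mod 9)
  9^4 ≡ 0² = 0 ≡ 0 (mod 9)
  9^8 ≡ 0² = 0 ≡ 0 (mod 9)
9 = 8 + 1, so 9^9 = 9^8 × 9^1 ≡ 0 × 0 (mod 9)
Multiplying step by step:
  0 × 0 = 0 ≡ 0 (mod 9)
Result: 9^9 ≡ 0 (mod 9)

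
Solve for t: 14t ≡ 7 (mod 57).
29

Since gcd(14, 57) = 1 divides 7, a solution exists.
Multiply both sides by the inverse of 14 mod 57:
  14^(-1) mod 57 = 53
  x ≡ 53 × 7 ≡ 371 ≡ 29 (mod 57)
Verification: 14 × 29 = 406 = 7 × 57 + 7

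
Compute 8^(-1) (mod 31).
4

Using Extended Euclidean Algorithm:
gcd(8, 31) = 1
Bezout coefficients: 8 × 4 + 31 × -1 = 1
So 8 × 4 ≡ 1 (mod 31)
The inverse is 4 mod 31 = 4
Verification: 8 × 4 = 32 = 1 × 31 + 1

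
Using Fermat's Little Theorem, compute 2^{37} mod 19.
2

By Fermat's Little Theorem, a^(p-1) ≡ 1 (mod p) for prime p and gcd(a, p) = 1
Here p = 19, so 2^18 ≡ 1 (mod 19)
We can reduce the exponent: 37 mod 18 = 1
So 2^37 ≡ 2^1 (mod 19)
Computing: 2^1 mod 19 = 2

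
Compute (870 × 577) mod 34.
14

(870 × 577) = 501990
501990 mod 34 = 14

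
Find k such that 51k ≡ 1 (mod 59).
51^(-1) ≡ 22 (mod 59). Verification: 51 × 22 = 1122 ≡ 1 (mod 59)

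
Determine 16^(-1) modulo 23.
16^(-1) ≡ 13 (mod 23). Verification: 16 × 13 = 208 ≡ 1 (mod 23)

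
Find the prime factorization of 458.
2 × 229

Divide by primes starting from smallest:
458 ÷ 2 = 229
229 ÷ 229 = 1

458 = 2 × 229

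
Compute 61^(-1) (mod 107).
100

Using Extended Euclidean Algorithm:
gcd(61, 107) = 1
Bezout coefficients: 61 × -7 + 107 × 4 = 1
So 61 × -7 ≡ 1 (mod 107)
The inverse is -7 mod 107 = 100
Verification: 61 × 100 = 6100 = 57 × 107 + 1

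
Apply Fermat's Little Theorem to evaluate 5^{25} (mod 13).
5

By Fermat's Little Theorem, a^(p-1) ≡ 1 (mod p) for prime p and gcd(a, p) = 1
Here p = 13, so 5^12 ≡ 1 (mod 13)
We can reduce the exponent: 25 mod 12 = 1
So 5^25 ≡ 5^1 (mod 13)
Computing: 5^1 mod 13 = 5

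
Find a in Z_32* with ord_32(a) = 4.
7 has order 4 mod 32 since 7^{4} ≡ 1 (mod 32) and no smaller power works.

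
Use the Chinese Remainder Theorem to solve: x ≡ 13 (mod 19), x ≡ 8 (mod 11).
184

Using the Chinese Remainder Theorem:
M = product of moduli = 209
For equation 1: M_1 = 11, 11 ≡ 11 (mod 19), inverse of 11 mod 19 is 7 (check: 11 × 7 = 77 ≡ 1 (mod 19))
For equation 2: M_2 = 19, 19 ≡ 8 (mod 11), inverse of 19 mod 11 is 7 (check: 8 × 7 = 56 ≡ 1 (mod 11))
Combine: x ≡ Σ r_i×M_i×(M_i⁻¹ mod m_i) = 13×11×7 + 8×19×7 = 1001 + 1064 = 2065
2065 mod 209 = 184
x ≡ 184 (mod 209)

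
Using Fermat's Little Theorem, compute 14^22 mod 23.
By Fermat's Little Theorem, 14^{22} ≡ 1 (mod 23) since 23 is prime and gcd(14, 23) = 1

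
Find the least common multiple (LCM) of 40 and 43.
1720

First find GCD(40, 43) using the Euclidean algorithm:
40 = 0 × 43 + 40
43 = 1 × 40 + 3
40 = 13 × 3 + 1
3 = 3 × 1 + 0
GCD(40, 43) = 1

LCM formula: LCM(a, b) = (a × b) / GCD(a, b)
LCM(40, 43) = (40 × 43) / 1
LCM(40, 43) = 1720 / 1
LCM(40, 43) = 1720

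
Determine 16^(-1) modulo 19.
16^(-1) ≡ 6 (mod 19). Verification: 16 × 6 = 96 ≡ 1 (mod 19)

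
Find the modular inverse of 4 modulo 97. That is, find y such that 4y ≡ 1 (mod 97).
73

Using Extended Euclidean Algorithm:
gcd(4, 97) = 1
Bezout coefficients: 4 × -24 + 97 × 1 = 1
So 4 × -24 ≡ 1 (mod 97)
The inverse is -24 mod 97 = 73
Verification: 4 × 73 = 292 = 3 × 97 + 1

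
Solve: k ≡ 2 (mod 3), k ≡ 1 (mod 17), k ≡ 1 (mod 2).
M = 3 × 17 × 2 = 102. M₁ = 34, y₁ ≡ 1 (mod 3). M₂ = 6, y₂ ≡ 3 (mod 17). M₃ = 51, y₃ ≡ 1 (mod 2). k = 2×34×1 + 1×6×3 + 1×51×1 ≡ 35 (mod 102)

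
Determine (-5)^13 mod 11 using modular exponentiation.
Using Fermat: (-5)^{10} ≡ 1 (mod 11). 13 ≡ 3 (mod 10). So (-5)^{13} ≡ (-5)^{3} ≡ 7 (mod 11)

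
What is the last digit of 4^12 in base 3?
Using Fermat: 4^{2} ≡ 1 (mod 3). 12 ≡ 0 (mod 2). So 4^{12} ≡ 4^{0} ≡ 1 (mod 3)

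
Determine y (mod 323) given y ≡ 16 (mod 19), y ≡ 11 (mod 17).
130

Using the Chinese Remainder Theorem:
M = product of moduli = 323
For equation 1: M_1 = 17, 17 ≡ 17 (mod 19), inverse of 17 mod 19 is 9 (check: 17 × 9 = 153 ≡ 1 (mod 19))
For equation 2: M_2 = 19, 19 ≡ 2 (mod 17), inverse of 19 mod 17 is 9 (check: 2 × 9 = 18 ≡ 1 (mod 17))
Combine: y ≡ Σ r_i×M_i×(M_i⁻¹ mod m_i) = 16×17×9 + 11×19×9 = 2448 + 1881 = 4329
4329 mod 323 = 130
y ≡ 130 (mod 323)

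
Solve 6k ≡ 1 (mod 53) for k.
9

Using Extended Euclidean Algorithm:
gcd(6, 53) = 1
Bezout coefficients: 6 × 9 + 53 × -1 = 1
So 6 × 9 ≡ 1 (mod 53)
The inverse is 9 mod 53 = 9
Verification: 6 × 9 = 54 = 1 × 53 + 1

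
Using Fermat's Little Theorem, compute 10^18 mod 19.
By Fermat's Little Theorem, 10^{18} ≡ 1 (mod 19) since 19 is prime and gcd(10, 19) = 1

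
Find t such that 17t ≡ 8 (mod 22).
16

Since gcd(17, 22) = 1 divides 8, a solution exists.
Multiply both sides by the inverse of 17 mod 22:
  17^(-1) mod 22 = 13
  x ≡ 13 × 8 ≡ 104 ≡ 16 (mod 22)
Verification: 17 × 16 = 272 = 12 × 22 + 8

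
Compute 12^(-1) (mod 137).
12^(-1) ≡ 80 (mod 137). Verification: 12 × 80 = 960 ≡ 1 (mod 137)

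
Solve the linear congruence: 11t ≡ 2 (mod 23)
19

Since gcd(11, 23) = 1 divides 2, a solution exists.
Multiply both sides by the inverse of 11 mod 23:
  11^(-1) mod 23 = 21
  x ≡ 21 × 2 ≡ 42 ≡ 19 (mod 23)
Verification: 11 × 19 = 209 = 9 × 23 + 2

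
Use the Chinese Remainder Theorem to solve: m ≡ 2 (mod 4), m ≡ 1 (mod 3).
M = 4 × 3 = 12. M₁ = 3, y₁ ≡ 3 (mod 4). M₂ = 4, y₂ ≡ 1 (mod 3). m = 2×3×3 + 1×4×1 ≡ 10 (mod 12)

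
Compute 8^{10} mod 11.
1

Using successive squaring:
Binary expansion of 10: 1010
Powers of 8 mod 11 (each is the square of the previous):
  8^1 ≡ 8 (mod 11)
  8^2 ≡ 8² = 64 ≡ 9 (mod 11)
  8^4 ≡ 9² = 81 ≡ 4 (mod 11)
  8^8 ≡ 4² = 16 ≡ 5 (mod 11)
10 = 8 + 2, so 8^10 = 8^8 × 8^2 ≡ 5 × 9 (mod 11)
Multiplying step by step:
  5 × 9 = 45 ≡ 1 (mod 11)
Result: 8^10 ≡ 1 (mod 11)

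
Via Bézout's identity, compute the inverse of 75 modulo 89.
Extended GCD: 75(19) + 89(-16) = 1. So 75^(-1) ≡ 19 ≡ 19 (mod 89). Verify: 75 × 19 = 1425 ≡ 1 (mod 89)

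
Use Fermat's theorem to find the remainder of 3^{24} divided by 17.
16

By Fermat's Little Theorem, a^(p-1) ≡ 1 (mod p) for prime p and gcd(a, p) = 1
Here p = 17, so 3^16 ≡ 1 (mod 17)
We can reduce the exponent: 24 mod 16 = 8
So 3^24 ≡ 3^8 (mod 17)
Computing: 3^8 mod 17 = 16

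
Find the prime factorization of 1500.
2^2 × 3 × 5^3

Divide by primes starting from smallest:
1500 ÷ 2 = 750
750 ÷ 2 = 375
375 ÷ 3 = 125
125 ÷ 5 = 25
25 ÷ 5 = 5
5 ÷ 5 = 1

1500 = 2^2 × 3 × 5^3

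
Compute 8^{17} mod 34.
8

Using successive squaring:
Binary expansion of 17: 10001
Powers of 8 mod 34 (each is the square of the previous):
  8^1 ≡ 8 (mod 34)
  8^2 ≡ 8² = 64 ≡ 30 (mod 34)
  8^4 ≡ 30² = 900 ≡ 16 (mod 34)
  8^8 ≡ 16² = 256 ≡ 18 (mod 34)
  8^16 ≡ 18² = 324 ≡ 18 (mod 34)
17 = 16 + 1, so 8^17 = 8^16 × 8^1 ≡ 18 × 8 (mod 34)
Multiplying step by step:
  18 × 8 = 144 ≡ 8 (mod 34)
Result: 8^17 ≡ 8 (mod 34)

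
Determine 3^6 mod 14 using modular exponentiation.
6 = 4 + 2 (binary 110). Repeated squaring mod 14: 3^1 ≡ 3; 3^2 ≡ 3² = 9 ≡ 9; 3^4 ≡ 9² = 81 ≡ 11. Multiply: 3^6 = 3^4 × 3^2 ≡ 11 × 9 (mod 14): 11 × 9 = 99 ≡ 1. So 3^6 ≡ 1 (mod 14).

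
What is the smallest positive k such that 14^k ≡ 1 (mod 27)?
Powers of 14 mod 27: 14^1≡14, 14^2≡7, 14^3≡17, 14^4≡22, 14^5≡11, 14^6≡19, 14^7≡23, 14^8≡25, 14^9≡26, 14^10≡13, 14^11≡20, 14^12≡10, 14^13≡5, 14^14≡16, 14^15≡8, 14^16≡4, 14^17≡2, 14^18≡1. Order = 18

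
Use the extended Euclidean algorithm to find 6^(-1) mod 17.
Extended GCD: 6(3) + 17(-1) = 1. So 6^(-1) ≡ 3 ≡ 3 (mod 17). Verify: 6 × 3 = 18 ≡ 1 (mod 17)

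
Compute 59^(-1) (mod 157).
59^(-1) ≡ 8 (mod 157). Verification: 59 × 8 = 472 ≡ 1 (mod 157)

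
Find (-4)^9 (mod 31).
(-4) ≡ 27 (mod 31). 9 = 8 + 1 (binary 1001). Repeated squaring mod 31: 27^1 ≡ 27; 27^2 ≡ 27² = 729 ≡ 16; 27^4 ≡ 16² = 256 ≡ 8; 27^8 ≡ 8² = 64 ≡ 2. Multiply: (-4)^9 ≡ 27^8 × 27^1 ≡ 2 × 27 (mod 31): 2 × 27 = 54 ≡ 23. So (-4)^9 ≡ 23 (mod 31).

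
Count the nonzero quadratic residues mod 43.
For prime 43, there are (p-1)/2 = (43-1)/2 = 21 quadratic residues (excluding 0).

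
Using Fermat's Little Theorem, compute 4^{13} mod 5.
4

By Fermat's Little Theorem, a^(p-1) ≡ 1 (mod p) for prime p and gcd(a, p) = 1
Here p = 5, so 4^4 ≡ 1 (mod 5)
We can reduce the exponent: 13 mod 4 = 1
So 4^13 ≡ 4^1 (mod 5)
Computing: 4^1 mod 5 = 4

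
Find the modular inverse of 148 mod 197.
148^(-1) ≡ 4 (mod 197). Verification: 148 × 4 = 592 ≡ 1 (mod 197)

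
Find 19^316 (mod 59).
Using Fermat: 19^{58} ≡ 1 (mod 59). 316 ≡ 26 (mod 58). So 19^{316} ≡ 19^{26} ≡ 4 (mod 59)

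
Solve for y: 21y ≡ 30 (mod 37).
12

Since gcd(21, 37) = 1 divides 30, a solution exists.
Multiply both sides by the inverse of 21 mod 37:
  21^(-1) mod 37 = 30
  x ≡ 30 × 30 ≡ 900 ≡ 12 (mod 37)
Verification: 21 × 12 = 252 = 6 × 37 + 30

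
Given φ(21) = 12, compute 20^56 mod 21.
By Euler: 20^{12} ≡ 1 (mod 21) since gcd(20, 21) = 1. 56 = 4×12 + 8. So 20^{56} ≡ 20^{8} ≡ 1 (mod 21)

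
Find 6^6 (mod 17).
6 = 4 + 2 (binary 110). Repeated squaring mod 17: 6^1 ≡ 6; 6^2 ≡ 6² = 36 ≡ 2; 6^4 ≡ 2² = 4 ≡ 4. Multiply: 6^6 = 6^4 × 6^2 ≡ 4 × 2 (mod 17): 4 × 2 = 8 ≡ 8. So 6^6 ≡ 8 (mod 17).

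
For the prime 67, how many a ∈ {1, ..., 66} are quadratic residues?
For prime 67, there are (p-1)/2 = (67-1)/2 = 33 quadratic residues (excluding 0).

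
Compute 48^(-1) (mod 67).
7

Using Extended Euclidean Algorithm:
gcd(48, 67) = 1
Bezout coefficients: 48 × 7 + 67 × -5 = 1
So 48 × 7 ≡ 1 (mod 67)
The inverse is 7 mod 67 = 7
Verification: 48 × 7 = 336 = 5 × 67 + 1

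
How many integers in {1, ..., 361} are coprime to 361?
342

Prime factorization: 361 = 19^2
Using the formula φ(n) = n × Π(1 - 1/p) for each prime factor p:
φ(361) = 361 × (1 - 1/19)
φ(361) = 342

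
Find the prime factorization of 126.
2 × 3^2 × 7

Divide by primes starting from smallest:
126 ÷ 2 = 63
63 ÷ 3 = 21
21 ÷ 3 = 7
7 ÷ 7 = 1

126 = 2 × 3^2 × 7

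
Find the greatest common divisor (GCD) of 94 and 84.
2

Using the Euclidean algorithm:
94 = 1 × 84 + 10
84 = 8 × 10 + 4
10 = 2 × 4 + 2
4 = 2 × 2 + 0

GCD(94, 84) = 2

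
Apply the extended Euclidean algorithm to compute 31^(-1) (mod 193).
Extended GCD: 31(-56) + 193(9) = 1. So 31^(-1) ≡ 137 ≡ 137 (mod 193). Verify: 31 × 137 = 4247 ≡ 1 (mod 193)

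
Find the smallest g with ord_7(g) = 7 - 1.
p - 1 = 6 has prime divisors 2, 3. h is a primitive root mod 7 iff h^(6/q) ≢ 1 (mod 7) for each such q.
h = 2: 2^3 ≡ 1, 2^2 ≡ 4 (mod 7); 2^3 ≡ 1, so not a primitive root.
h = 3: 3^3 ≡ 6, 3^2 ≡ 2 (mod 7); none is 1, so 3 has order 6 and is a primitive root.
The smallest primitive root mod 7 is g = 3.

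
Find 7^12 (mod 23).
Using repeated squaring. 12 = 8 + 4 (binary 1100). Repeated squaring mod 23: 7^1 ≡ 7; 7^2 ≡ 7² = 49 ≡ 3; 7^4 ≡ 3² = 9 ≡ 9; 7^8 ≡ 9² = 81 ≡ 12. Multiply: 7^12 = 7^8 × 7^4 ≡ 12 × 9 (mod 23): 12 × 9 = 108 ≡ 16. So 7^12 ≡ 16 (mod 23).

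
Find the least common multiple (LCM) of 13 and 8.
104

First find GCD(13, 8) using the Euclidean algorithm:
13 = 1 × 8 + 5
8 = 1 × 5 + 3
5 = 1 × 3 + 2
3 = 1 × 2 + 1
2 = 2 × 1 + 0
GCD(13, 8) = 1

LCM formula: LCM(a, b) = (a × b) / GCD(a, b)
LCM(13, 8) = (13 × 8) / 1
LCM(13, 8) = 104 / 1
LCM(13, 8) = 104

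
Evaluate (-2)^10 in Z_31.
(-2) ≡ 29 (mod 31). 10 = 8 + 2 (binary 1010). Repeated squaring mod 31: 29^1 ≡ 29; 29^2 ≡ 29² = 841 ≡ 4; 29^4 ≡ 4² = 16 ≡ 16; 29^8 ≡ 16² = 256 ≡ 8. Multiply: (-2)^10 ≡ 29^8 × 29^2 ≡ 8 × 4 (mod 31): 8 × 4 = 32 ≡ 1. So (-2)^10 ≡ 1 (mod 31).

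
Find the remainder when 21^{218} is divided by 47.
By Fermat: 21^{46} ≡ 1 (mod 47). 218 = 4×46 + 34. So 21^{218} ≡ 21^{34} ≡ 3 (mod 47)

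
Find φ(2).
1

Prime factorization: 2 = 2
Using the formula φ(n) = n × Π(1 - 1/p) for each prime factor p:
φ(2) = 2 × (1 - 1/2)
φ(2) = 1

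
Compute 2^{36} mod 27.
1

Using successive squaring:
Binary expansion of 36: 100100
Powers of 2 mod 27 (each is the square of the previous):
  2^1 ≡ 2 (mod 27)
  2^2 ≡ 2² = 4 ≡ 4 (mod 27)
  2^4 ≡ 4² = 16 ≡ 16 (mod 27)
  2^8 ≡ 16² = 256 ≡ 13 (mod 27)
  2^16 ≡ 13² = 169 ≡ 7 (mod 27)
  2^32 ≡ 7² = 49 ≡ 22 (mod 27)
36 = 32 + 4, so 2^36 = 2^32 × 2^4 ≡ 22 × 16 (mod 27)
Multiplying step by step:
  22 × 16 = 352 ≡ 1 (mod 27)
Result: 2^36 ≡ 1 (mod 27)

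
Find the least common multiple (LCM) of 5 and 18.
90

First find GCD(5, 18) using the Euclidean algorithm:
5 = 0 × 18 + 5
18 = 3 × 5 + 3
5 = 1 × 3 + 2
3 = 1 × 2 + 1
2 = 2 × 1 + 0
GCD(5, 18) = 1

LCM formula: LCM(a, b) = (a × b) / GCD(a, b)
LCM(5, 18) = (5 × 18) / 1
LCM(5, 18) = 90 / 1
LCM(5, 18) = 90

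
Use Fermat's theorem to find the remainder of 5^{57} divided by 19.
11

By Fermat's Little Theorem, a^(p-1) ≡ 1 (mod p) for prime p and gcd(a, p) = 1
Here p = 19, so 5^18 ≡ 1 (mod 19)
We can reduce the exponent: 57 mod 18 = 3
So 5^57 ≡ 5^3 (mod 19)
Computing: 5^3 mod 19 = 11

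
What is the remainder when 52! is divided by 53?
By Wilson's theorem, (52)! ≡ -1 ≡ 52 (mod 53)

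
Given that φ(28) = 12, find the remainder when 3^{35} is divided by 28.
By Euler: 3^{12} ≡ 1 (mod 28) since gcd(3, 28) = 1. 35 = 2×12 + 11. So 3^{35} ≡ 3^{11} ≡ 19 (mod 28)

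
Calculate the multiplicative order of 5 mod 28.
Powers of 5 mod 28: 5^1≡5, 5^2≡25, 5^3≡13, 5^4≡9, 5^5≡17, 5^6≡1. Order = 6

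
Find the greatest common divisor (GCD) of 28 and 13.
1

Using the Euclidean algorithm:
28 = 2 × 13 + 2
13 = 6 × 2 + 1
2 = 2 × 1 + 0

GCD(28, 13) = 1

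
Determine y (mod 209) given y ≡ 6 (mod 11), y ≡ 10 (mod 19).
105

Using the Chinese Remainder Theorem:
M = product of moduli = 209
For equation 1: M_1 = 19, 19 ≡ 8 (mod 11), inverse of 19 mod 11 is 7 (check: 8 × 7 = 56 ≡ 1 (mod 11))
For equation 2: M_2 = 11, 11 ≡ 11 (mod 19), inverse of 11 mod 19 is 7 (check: 11 × 7 = 77 ≡ 1 (mod 19))
Combine: y ≡ Σ r_i×M_i×(M_i⁻¹ mod m_i) = 6×19×7 + 10×11×7 = 798 + 770 = 1568
1568 mod 209 = 105
y ≡ 105 (mod 209)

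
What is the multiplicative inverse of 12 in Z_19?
12^(-1) ≡ 8 (mod 19). Verification: 12 × 8 = 96 ≡ 1 (mod 19)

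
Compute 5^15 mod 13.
Using Fermat: 5^{12} ≡ 1 (mod 13). 15 ≡ 3 (mod 12). So 5^{15} ≡ 5^{3} ≡ 8 (mod 13)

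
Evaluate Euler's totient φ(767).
696

Prime factorization: 767 = 13 × 59
Using the formula φ(n) = n × Π(1 - 1/p) for each prime factor p:
φ(767) = 767 × (1 - 1/13) × (1 - 1/59)
φ(767) = 696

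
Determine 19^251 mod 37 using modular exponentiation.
Using Fermat: 19^{36} ≡ 1 (mod 37). 251 ≡ 35 (mod 36). So 19^{251} ≡ 19^{35} ≡ 2 (mod 37)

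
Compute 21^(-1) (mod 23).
11

Using Extended Euclidean Algorithm:
gcd(21, 23) = 1
Bezout coefficients: 21 × 11 + 23 × -10 = 1
So 21 × 11 ≡ 1 (mod 23)
The inverse is 11 mod 23 = 11
Verification: 21 × 11 = 231 = 10 × 23 + 1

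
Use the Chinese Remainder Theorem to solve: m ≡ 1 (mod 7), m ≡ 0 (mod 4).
M = 7 × 4 = 28. M₁ = 4, y₁ ≡ 2 (mod 7). M₂ = 7, y₂ ≡ 3 (mod 4). m = 1×4×2 + 0×7×3 ≡ 8 (mod 28)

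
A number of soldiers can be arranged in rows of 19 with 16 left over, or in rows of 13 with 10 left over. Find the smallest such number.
M = 19 × 13 = 247. M₁ = 13, y₁ ≡ 3 (mod 19). M₂ = 19, y₂ ≡ 11 (mod 13). z = 16×13×3 + 10×19×11 ≡ 244 (mod 247). The smallest positive such number is 244.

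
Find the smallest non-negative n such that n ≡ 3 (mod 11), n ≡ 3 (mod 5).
3

Using the Chinese Remainder Theorem:
M = product of moduli = 55
For equation 1: M_1 = 5, 5 ≡ 5 (mod 11), inverse of 5 mod 11 is 9 (check: 5 × 9 = 45 ≡ 1 (mod 11))
For equation 2: M_2 = 11, 11 ≡ 1 (mod 5), inverse of 11 mod 5 is 1 (check: 1 × 1 = 1 ≡ 1 (mod 5))
Combine: n ≡ Σ r_i×M_i×(M_i⁻¹ mod m_i) = 3×5×9 + 3×11×1 = 135 + 33 = 168
168 mod 55 = 3
n ≡ 3 (mod 55)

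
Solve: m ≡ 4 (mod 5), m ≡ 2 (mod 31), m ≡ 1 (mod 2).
M = 5 × 31 × 2 = 310. M₁ = 62, y₁ ≡ 3 (mod 5). M₂ = 10, y₂ ≡ 28 (mod 31). M₃ = 155, y₃ ≡ 1 (mod 2). m = 4×62×3 + 2×10×28 + 1×155×1 ≡ 219 (mod 310)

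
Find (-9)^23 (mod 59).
Using repeated squaring. (-9) ≡ 50 (mod 59). 23 = 16 + 4 + 2 + 1 (binary 10111). Repeated squaring mod 59: 50^1 ≡ 50; 50^2 ≡ 50² = 2500 ≡ 22; 50^4 ≡ 22² = 484 ≡ 12; 50^8 ≡ 12² = 144 ≡ 26; 50^16 ≡ 26² = 676 ≡ 27. Multiply: (-9)^23 ≡ 50^16 × 50^4 × 50^2 × 50^1 ≡ 27 × 12 × 22 × 50 (mod 59): 27 × 12 = 324 ≡ 29; 29 × 22 = 638 ≡ 48; 48 × 50 = 2400 ≡ 40. So (-9)^23 ≡ 40 (mod 59).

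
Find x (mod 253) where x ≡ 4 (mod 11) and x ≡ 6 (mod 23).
M = 11 × 23 = 253. M₁ = 23, y₁ ≡ 1 (mod 11). M₂ = 11, y₂ ≡ 21 (mod 23). x = 4×23×1 + 6×11×21 ≡ 213 (mod 253)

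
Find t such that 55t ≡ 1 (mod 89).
55^(-1) ≡ 34 (mod 89). Verification: 55 × 34 = 1870 ≡ 1 (mod 89)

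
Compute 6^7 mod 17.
7 = 4 + 2 + 1 (binary 111). Repeated squaring mod 17: 6^1 ≡ 6; 6^2 ≡ 6² = 36 ≡ 2; 6^4 ≡ 2² = 4 ≡ 4. Multiply: 6^7 = 6^4 × 6^2 × 6^1 ≡ 4 × 2 × 6 (mod 17): 4 × 2 = 8 ≡ 8; 8 × 6 = 48 ≡ 14. So 6^7 ≡ 14 (mod 17).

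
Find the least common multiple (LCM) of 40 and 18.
360

First find GCD(40, 18) using the Euclidean algorithm:
40 = 2 × 18 + 4
18 = 4 × 4 + 2
4 = 2 × 2 + 0
GCD(40, 18) = 2

LCM formula: LCM(a, b) = (a × b) / GCD(a, b)
LCM(40, 18) = (40 × 18) / 2
LCM(40, 18) = 720 / 2
LCM(40, 18) = 360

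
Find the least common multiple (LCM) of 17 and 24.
408

First find GCD(17, 24) using the Euclidean algorithm:
17 = 0 × 24 + 17
24 = 1 × 17 + 7
17 = 2 × 7 + 3
7 = 2 × 3 + 1
3 = 3 × 1 + 0
GCD(17, 24) = 1

LCM formula: LCM(a, b) = (a × b) / GCD(a, b)
LCM(17, 24) = (17 × 24) / 1
LCM(17, 24) = 408 / 1
LCM(17, 24) = 408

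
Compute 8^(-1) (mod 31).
8^(-1) ≡ 4 (mod 31). Verification: 8 × 4 = 32 ≡ 1 (mod 31)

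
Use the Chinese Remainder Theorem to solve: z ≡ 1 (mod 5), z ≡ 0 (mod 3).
M = 5 × 3 = 15. M₁ = 3, y₁ ≡ 2 (mod 5). M₂ = 5, y₂ ≡ 2 (mod 3). z = 1×3×2 + 0×5×2 ≡ 6 (mod 15)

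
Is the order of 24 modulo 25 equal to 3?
No, the actual order is 2, not 3.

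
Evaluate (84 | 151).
(84/151) = 84^{75} mod 151 = 1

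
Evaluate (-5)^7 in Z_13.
(-5) ≡ 8 (mod 13). 7 = 4 + 2 + 1 (binary 111). Repeated squaring mod 13: 8^1 ≡ 8; 8^2 ≡ 8² = 64 ≡ 12; 8^4 ≡ 12² = 144 ≡ 1. Multiply: (-5)^7 ≡ 8^4 × 8^2 × 8^1 ≡ 1 × 12 × 8 (mod 13): 1 × 12 = 12 ≡ 12; 12 × 8 = 96 ≡ 5. So (-5)^7 ≡ 5 (mod 13).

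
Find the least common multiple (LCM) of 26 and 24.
312

First find GCD(26, 24) using the Euclidean algorithm:
26 = 1 × 24 + 2
24 = 12 × 2 + 0
GCD(26, 24) = 2

LCM formula: LCM(a, b) = (a × b) / GCD(a, b)
LCM(26, 24) = (26 × 24) / 2
LCM(26, 24) = 624 / 2
LCM(26, 24) = 312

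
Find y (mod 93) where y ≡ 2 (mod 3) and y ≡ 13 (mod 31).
M = 3 × 31 = 93. M₁ = 31, y₁ ≡ 1 (mod 3). M₂ = 3, y₂ ≡ 21 (mod 31). y = 2×31×1 + 13×3×21 ≡ 44 (mod 93)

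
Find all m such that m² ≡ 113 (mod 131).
The square roots of 113 mod 131 are 84 and 47. Verify: 84² = 7056 ≡ 113 (mod 131)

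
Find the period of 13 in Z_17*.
Powers of 13 mod 17: 13^1≡13, 13^2≡16, 13^3≡4, 13^4≡1. Order = 4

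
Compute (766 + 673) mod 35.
4

(766 + 673) = 1439
1439 mod 35 = 4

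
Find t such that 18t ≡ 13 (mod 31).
30

Since gcd(18, 31) = 1 divides 13, a solution exists.
Multiply both sides by the inverse of 18 mod 31:
  18^(-1) mod 31 = 19
  x ≡ 19 × 13 ≡ 247 ≡ 30 (mod 31)
Verification: 18 × 30 = 540 = 17 × 31 + 13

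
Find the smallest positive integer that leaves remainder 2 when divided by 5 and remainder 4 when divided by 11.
M = 5 × 11 = 55. M₁ = 11, y₁ ≡ 1 (mod 5). M₂ = 5, y₂ ≡ 9 (mod 11). y = 2×11×1 + 4×5×9 ≡ 37 (mod 55). The smallest positive such number is 37.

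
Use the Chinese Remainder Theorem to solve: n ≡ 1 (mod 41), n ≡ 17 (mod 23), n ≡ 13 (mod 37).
22879

Using the Chinese Remainder Theorem:
M = product of moduli = 34891
For equation 1: M_1 = 851, 851 ≡ 31 (mod 41), inverse of 851 mod 41 is 4 (check: 31 × 4 = 124 ≡ 1 (mod 41))
For equation 2: M_2 = 1517, 1517 ≡ 22 (mod 23), inverse of 1517 mod 23 is 22 (check: 22 × 22 = 484 ≡ 1 (mod 23))
For equation 3: M_3 = 943, 943 ≡ 18 (mod 37), inverse of 943 mod 37 is 35 (check: 18 × 35 = 630 ≡ 1 (mod 37))
Combine: n ≡ Σ r_i×M_i×(M_i⁻¹ mod m_i) = 1×851×4 + 17×1517×22 + 13×943×35 = 3404 + 567358 + 429065 = 999827
999827 mod 34891 = 22879
n ≡ 22879 (mod 34891)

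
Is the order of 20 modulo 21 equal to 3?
No, the actual order is 2, not 3.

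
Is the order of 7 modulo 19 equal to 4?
No, the actual order is 3, not 4.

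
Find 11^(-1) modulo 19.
7

Using Extended Euclidean Algorithm:
gcd(11, 19) = 1
Bezout coefficients: 11 × 7 + 19 × -4 = 1
So 11 × 7 ≡ 1 (mod 19)
The inverse is 7 mod 19 = 7
Verification: 11 × 7 = 77 = 4 × 19 + 1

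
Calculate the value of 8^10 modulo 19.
10 = 8 + 2 (binary 1010). Repeated squaring mod 19: 8^1 ≡ 8; 8^2 ≡ 8² = 64 ≡ 7; 8^4 ≡ 7² = 49 ≡ 11; 8^8 ≡ 11² = 121 ≡ 7. Multiply: 8^10 = 8^8 × 8^2 ≡ 7 × 7 (mod 19): 7 × 7 = 49 ≡ 11. So 8^10 ≡ 11 (mod 19).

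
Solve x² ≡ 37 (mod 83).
The square roots of 37 mod 83 are 28 and 55. Verify: 28² = 784 ≡ 37 (mod 83)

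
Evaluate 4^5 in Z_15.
5 = 4 + 1 (binary 101). Repeated squaring mod 15: 4^1 ≡ 4; 4^2 ≡ 4² = 16 ≡ 1; 4^4 ≡ 1² = 1 ≡ 1. Multiply: 4^5 = 4^4 × 4^1 ≡ 1 × 4 (mod 15): 1 × 4 = 4 ≡ 4. So 4^5 ≡ 4 (mod 15).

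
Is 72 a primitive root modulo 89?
No

To verify, check if 72^(88/q) ≢ 1 (mod 89) for each prime divisor q of 88
Divisors of 88 = 88: [1, 2, 4, 8, 11, 22, 44, 88]
  72^(88/2) = 72^44 ≡ 1 (mod 89)
  72^(88/11) = 72^8 ≡ 8 (mod 89)
Conclusion: 72 is not a primitive root modulo 89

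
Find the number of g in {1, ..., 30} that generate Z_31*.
Number of primitive roots mod 31 = φ(30) = 8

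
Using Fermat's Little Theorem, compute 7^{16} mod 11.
4

By Fermat's Little Theorem, a^(p-1) ≡ 1 (mod p) for prime p and gcd(a, p) = 1
Here p = 11, so 7^10 ≡ 1 (mod 11)
We can reduce the exponent: 16 mod 10 = 6
So 7^16 ≡ 7^6 (mod 11)
Computing: 7^6 mod 11 = 4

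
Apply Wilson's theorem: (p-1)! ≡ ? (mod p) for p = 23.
By Wilson's theorem, (22)! ≡ -1 ≡ 22 (mod 23)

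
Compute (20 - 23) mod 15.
12

(20 - 23) = -3
-3 mod 15 = 12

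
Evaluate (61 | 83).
(61/83) = 61^{41} mod 83 = 1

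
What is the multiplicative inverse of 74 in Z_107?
94

Using Extended Euclidean Algorithm:
gcd(74, 107) = 1
Bezout coefficients: 74 × -13 + 107 × 9 = 1
So 74 × -13 ≡ 1 (mod 107)
The inverse is -13 mod 107 = 94
Verification: 74 × 94 = 6956 = 65 × 107 + 1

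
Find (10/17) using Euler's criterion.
(10/17) = 10^{8} mod 17 = -1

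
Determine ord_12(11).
Powers of 11 mod 12: 11^1≡11, 11^2≡1. Order = 2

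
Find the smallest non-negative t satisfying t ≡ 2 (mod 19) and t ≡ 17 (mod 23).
M = 19 × 23 = 437. M₁ = 23, y₁ ≡ 5 (mod 19). M₂ = 19, y₂ ≡ 17 (mod 23). t = 2×23×5 + 17×19×17 ≡ 40 (mod 437)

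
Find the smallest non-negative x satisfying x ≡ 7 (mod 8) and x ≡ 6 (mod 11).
M = 8 × 11 = 88. M₁ = 11, y₁ ≡ 3 (mod 8). M₂ = 8, y₂ ≡ 7 (mod 11). x = 7×11×3 + 6×8×7 ≡ 39 (mod 88)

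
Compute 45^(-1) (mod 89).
2

Using Extended Euclidean Algorithm:
gcd(45, 89) = 1
Bezout coefficients: 45 × 2 + 89 × -1 = 1
So 45 × 2 ≡ 1 (mod 89)
The inverse is 2 mod 89 = 2
Verification: 45 × 2 = 90 = 1 × 89 + 1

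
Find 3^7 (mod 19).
7 = 4 + 2 + 1 (binary 111). Repeated squaring mod 19: 3^1 ≡ 3; 3^2 ≡ 3² = 9 ≡ 9; 3^4 ≡ 9² = 81 ≡ 5. Multiply: 3^7 = 3^4 × 3^2 × 3^1 ≡ 5 × 9 × 3 (mod 19): 5 × 9 = 45 ≡ 7; 7 × 3 = 21 ≡ 2. So 3^7 ≡ 2 (mod 19).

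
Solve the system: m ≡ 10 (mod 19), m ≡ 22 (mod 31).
M = 19 × 31 = 589. M₁ = 31, y₁ ≡ 8 (mod 19). M₂ = 19, y₂ ≡ 18 (mod 31). m = 10×31×8 + 22×19×18 ≡ 580 (mod 589)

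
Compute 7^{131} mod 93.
82

Using successive squaring:
Binary expansion of 131: 10000011
Powers of 7 mod 93 (each is the square of the previous):
  7^1 ≡ 7 (mod 93)
  7^2 ≡ 7² = 49 ≡ 49 (mod 93)
  7^4 ≡ 49² = 2401 ≡ 76 (mod 93)
  7^8 ≡ 76² = 5776 ≡ 10 (mod 93)
  7^16 ≡ 10² = 100 ≡ 7 (mod 93)
  7^32 ≡ 7² = 49 ≡ 49 (mod 93)
  7^64 ≡ 49² = 2401 ≡ 76 (mod 93)
  7^128 ≡ 76² = 5776 ≡ 10 (mod 93)
131 = 128 + 2 + 1, so 7^131 = 7^128 × 7^2 × 7^1 ≡ 10 × 49 × 7 (mod 93)
Multiplying step by step:
  10 × 49 = 490 ≡ 25 (mod 93)
  25 × 7 = 175 ≡ 82 (mod 93)
Result: 7^131 ≡ 82 (mod 93)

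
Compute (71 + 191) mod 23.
9

(71 + 191) = 262
262 mod 23 = 9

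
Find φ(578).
272

Prime factorization: 578 = 2 × 17^2
Using the formula φ(n) = n × Π(1 - 1/p) for each prime factor p:
φ(578) = 578 × (1 - 1/2) × (1 - 1/17)
φ(578) = 272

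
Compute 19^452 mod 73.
Using Fermat: 19^{72} ≡ 1 (mod 73). 452 ≡ 20 (mod 72). So 19^{452} ≡ 19^{20} ≡ 4 (mod 73)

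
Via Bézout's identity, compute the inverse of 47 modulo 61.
Extended GCD: 47(13) + 61(-10) = 1. So 47^(-1) ≡ 13 ≡ 13 (mod 61). Verify: 47 × 13 = 611 ≡ 1 (mod 61)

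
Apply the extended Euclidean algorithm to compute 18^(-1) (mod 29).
Extended GCD: 18(-8) + 29(5) = 1. So 18^(-1) ≡ 21 ≡ 21 (mod 29). Verify: 18 × 21 = 378 ≡ 1 (mod 29)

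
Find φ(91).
72

Prime factorization: 91 = 7 × 13
Using the formula φ(n) = n × Π(1 - 1/p) for each prime factor p:
φ(91) = 91 × (1 - 1/7) × (1 - 1/13)
φ(91) = 72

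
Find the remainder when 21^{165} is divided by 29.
By Fermat: 21^{28} ≡ 1 (mod 29). 165 = 5×28 + 25. So 21^{165} ≡ 21^{25} ≡ 3 (mod 29)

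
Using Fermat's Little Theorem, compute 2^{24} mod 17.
1

By Fermat's Little Theorem, a^(p-1) ≡ 1 (mod p) for prime p and gcd(a, p) = 1
Here p = 17, so 2^16 ≡ 1 (mod 17)
We can reduce the exponent: 24 mod 16 = 8
So 2^24 ≡ 2^8 (mod 17)
Computing: 2^8 mod 17 = 1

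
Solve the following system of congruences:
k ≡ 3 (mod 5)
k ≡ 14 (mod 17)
48

Using the Chinese Remainder Theorem:
M = product of moduli = 85
For equation 1: M_1 = 17, 17 ≡ 2 (mod 5), inverse of 17 mod 5 is 3 (check: 2 × 3 = 6 ≡ 1 (mod 5))
For equation 2: M_2 = 5, 5 ≡ 5 (mod 17), inverse of 5 mod 17 is 7 (check: 5 × 7 = 35 ≡ 1 (mod 17))
Combine: k ≡ Σ r_i×M_i×(M_i⁻¹ mod m_i) = 3×17×3 + 14×5×7 = 153 + 490 = 643
643 mod 85 = 48
k ≡ 48 (mod 85)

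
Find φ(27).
18

Prime factorization: 27 = 3^3
Using the formula φ(n) = n × Π(1 - 1/p) for each prime factor p:
φ(27) = 27 × (1 - 1/3)
φ(27) = 18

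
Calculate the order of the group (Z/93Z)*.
60

Prime factorization: 93 = 3 × 31
Using the formula φ(n) = n × Π(1 - 1/p) for each prime factor p:
φ(93) = 93 × (1 - 1/3) × (1 - 1/31)
φ(93) = 60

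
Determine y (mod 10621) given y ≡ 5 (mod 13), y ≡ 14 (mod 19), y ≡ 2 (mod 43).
10236

Using the Chinese Remainder Theorem:
M = product of moduli = 10621
For equation 1: M_1 = 817, 817 ≡ 11 (mod 13), inverse of 817 mod 13 is 6 (check: 11 × 6 = 66 ≡ 1 (mod 13))
For equation 2: M_2 = 559, 559 ≡ 8 (mod 19), inverse of 559 mod 19 is 12 (check: 8 × 12 = 96 ≡ 1 (mod 19))
For equation 3: M_3 = 247, 247 ≡ 32 (mod 43), inverse of 247 mod 43 is 39 (check: 32 × 39 = 1248 ≡ 1 (mod 43))
Combine: y ≡ Σ r_i×M_i×(M_i⁻¹ mod m_i) = 5×817×6 + 14×559×12 + 2×247×39 = 24510 + 93912 + 19266 = 137688
137688 mod 10621 = 10236
y ≡ 10236 (mod 10621)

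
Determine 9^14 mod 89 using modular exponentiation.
Using repeated squaring. 14 = 8 + 4 + 2 (binary 1110). Repeated squaring mod 89: 9^1 ≡ 9; 9^2 ≡ 9² = 81 ≡ 81; 9^4 ≡ 81² = 6561 ≡ 64; 9^8 ≡ 64² = 4096 ≡ 2. Multiply: 9^14 = 9^8 × 9^4 × 9^2 ≡ 2 × 64 × 81 (mod 89): 2 × 64 = 128 ≡ 39; 39 × 81 = 3159 ≡ 44. So 9^14 ≡ 44 (mod 89).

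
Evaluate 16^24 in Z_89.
Using repeated squaring. 24 = 16 + 8 (binary 11000). Repeated squaring mod 89: 16^1 ≡ 16; 16^2 ≡ 16² = 256 ≡ 78; 16^4 ≡ 78² = 6084 ≡ 32; 16^8 ≡ 32² = 1024 ≡ 45; 16^16 ≡ 45² = 2025 ≡ 67. Multiply: 16^24 = 16^16 × 16^8 ≡ 67 × 45 (mod 89): 67 × 45 = 3015 ≡ 78. So 16^24 ≡ 78 (mod 89).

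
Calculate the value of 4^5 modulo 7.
5 = 4 + 1 (binary 101). Repeated squaring mod 7: 4^1 ≡ 4; 4^2 ≡ 4² = 16 ≡ 2; 4^4 ≡ 2² = 4 ≡ 4. Multiply: 4^5 = 4^4 × 4^1 ≡ 4 × 4 (mod 7): 4 × 4 = 16 ≡ 2. So 4^5 ≡ 2 (mod 7).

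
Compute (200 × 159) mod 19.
13

(200 × 159) = 31800
31800 mod 19 = 13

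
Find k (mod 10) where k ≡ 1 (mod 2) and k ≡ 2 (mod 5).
M = 2 × 5 = 10. M₁ = 5, y₁ ≡ 1 (mod 2). M₂ = 2, y₂ ≡ 3 (mod 5). k = 1×5×1 + 2×2×3 ≡ 7 (mod 10)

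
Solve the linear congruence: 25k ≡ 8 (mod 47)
21

Since gcd(25, 47) = 1 divides 8, a solution exists.
Multiply both sides by the inverse of 25 mod 47:
  25^(-1) mod 47 = 32
  x ≡ 32 × 8 ≡ 256 ≡ 21 (mod 47)
Verification: 25 × 21 = 525 = 11 × 47 + 8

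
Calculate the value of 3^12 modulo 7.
Using Fermat: 3^{6} ≡ 1 (mod 7). 12 ≡ 0 (mod 6). So 3^{12} ≡ 3^{0} ≡ 1 (mod 7)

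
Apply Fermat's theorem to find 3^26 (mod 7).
By Fermat: 3^{6} ≡ 1 (mod 7). 26 = 4×6 + 2. So 3^{26} ≡ 3^{2} ≡ 2 (mod 7)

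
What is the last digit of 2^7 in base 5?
7 = 4 + 2 + 1 (binary 111). Repeated squaring mod 5: 2^1 ≡ 2; 2^2 ≡ 2² = 4 ≡ 4; 2^4 ≡ 4² = 16 ≡ 1. Multiply: 2^7 = 2^4 × 2^2 × 2^1 ≡ 1 × 4 × 2 (mod 5): 1 × 4 = 4 ≡ 4; 4 × 2 = 8 ≡ 3. So 2^7 ≡ 3 (mod 5).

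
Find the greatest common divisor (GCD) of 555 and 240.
15

Using the Euclidean algorithm:
555 = 2 × 240 + 75
240 = 3 × 75 + 15
75 = 5 × 15 + 0

GCD(555, 240) = 15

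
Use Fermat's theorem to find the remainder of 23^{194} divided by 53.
52

By Fermat's Little Theorem, a^(p-1) ≡ 1 (mod p) for prime p and gcd(a, p) = 1
Here p = 53, so 23^52 ≡ 1 (mod 53)
We can reduce the exponent: 194 mod 52 = 38
So 23^194 ≡ 23^38 (mod 53)
Computing: 23^38 mod 53 = 52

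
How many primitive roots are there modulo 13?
4

The number of primitive roots modulo p is φ(p-1) = φ(12)
φ(12) = 4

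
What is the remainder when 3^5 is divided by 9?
5 = 4 + 1 (binary 101). Repeated squaring mod 9: 3^1 ≡ 3; 3^2 ≡ 3² = 9 ≡ 0; 3^4 ≡ 0² = 0 ≡ 0. Multiply: 3^5 = 3^4 × 3^1 ≡ 0 × 3 (mod 9): 0 × 3 = 0 ≡ 0. So 3^5 ≡ 0 (mod 9).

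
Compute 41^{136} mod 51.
16

Using successive squaring:
Binary expansion of 136: 10001000
Powers of 41 mod 51 (each is the square of the previous):
  41^1 ≡ 41 (mod 51)
  41^2 ≡ 41² = 1681 ≡ 49 (mod 51)
  41^4 ≡ 49² = 2401 ≡ 4 (mod 51)
  41^8 ≡ 4² = 16 ≡ 16 (mod 51)
  41^16 ≡ 16² = 256 ≡ 1 (mod 51)
  41^32 ≡ 1² = 1 ≡ 1 (mod 51)
  41^64 ≡ 1² = 1 ≡ 1 (mod 51)
  41^128 ≡ 1² = 1 ≡ 1 (mod 51)
136 = 128 + 8, so 41^136 = 41^128 × 41^8 ≡ 1 × 16 (mod 51)
Multiplying step by step:
  1 × 16 = 16 ≡ 16 (mod 51)
Result: 41^136 ≡ 16 (mod 51)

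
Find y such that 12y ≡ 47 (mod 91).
57

Since gcd(12, 91) = 1 divides 47, a solution exists.
Multiply both sides by the inverse of 12 mod 91:
  12^(-1) mod 91 = 38
  x ≡ 38 × 47 ≡ 1786 ≡ 57 (mod 91)
Verification: 12 × 57 = 684 = 7 × 91 + 47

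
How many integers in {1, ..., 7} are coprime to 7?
6

Prime factorization: 7 = 7
Using the formula φ(n) = n × Π(1 - 1/p) for each prime factor p:
φ(7) = 7 × (1 - 1/7)
φ(7) = 6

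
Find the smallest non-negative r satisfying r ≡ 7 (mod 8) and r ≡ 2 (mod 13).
M = 8 × 13 = 104. M₁ = 13, y₁ ≡ 5 (mod 8). M₂ = 8, y₂ ≡ 5 (mod 13). r = 7×13×5 + 2×8×5 ≡ 15 (mod 104)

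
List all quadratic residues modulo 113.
QRs mod 113: {1, 2, 4, 7, 8, 9, 11, 13, 14, 15, 16, 18, 22, 25, 26, 28, 30, 31, 32, 36, 41, 44, 49, 50, 51, 52, 53, 56, 57, 60, 61, 62, 63, 64, 69, 72, 77, 81, 82, 83, 85, 87, 88, 91, 95, 97, 98, 99, 100, 102, 104, 105, 106, 109, 111, 112}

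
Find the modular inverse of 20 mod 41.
20^(-1) ≡ 39 (mod 41). Verification: 20 × 39 = 780 ≡ 1 (mod 41)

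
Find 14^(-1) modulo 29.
27

Using Extended Euclidean Algorithm:
gcd(14, 29) = 1
Bezout coefficients: 14 × -2 + 29 × 1 = 1
So 14 × -2 ≡ 1 (mod 29)
The inverse is -2 mod 29 = 27
Verification: 14 × 27 = 378 = 13 × 29 + 1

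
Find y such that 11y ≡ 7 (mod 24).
5

Since gcd(11, 24) = 1 divides 7, a solution exists.
Multiply both sides by the inverse of 11 mod 24:
  11^(-1) mod 24 = 11
  x ≡ 11 × 7 ≡ 77 ≡ 5 (mod 24)
Verification: 11 × 5 = 55 = 2 × 24 + 7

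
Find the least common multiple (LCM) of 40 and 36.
360

First find GCD(40, 36) using the Euclidean algorithm:
40 = 1 × 36 + 4
36 = 9 × 4 + 0
GCD(40, 36) = 4

LCM formula: LCM(a, b) = (a × b) / GCD(a, b)
LCM(40, 36) = (40 × 36) / 4
LCM(40, 36) = 1440 / 4
LCM(40, 36) = 360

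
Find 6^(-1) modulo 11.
2

Using Extended Euclidean Algorithm:
gcd(6, 11) = 1
Bezout coefficients: 6 × 2 + 11 × -1 = 1
So 6 × 2 ≡ 1 (mod 11)
The inverse is 2 mod 11 = 2
Verification: 6 × 2 = 12 = 1 × 11 + 1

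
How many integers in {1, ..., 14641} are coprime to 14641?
13310

Prime factorization: 14641 = 11^4
Using the formula φ(n) = n × Π(1 - 1/p) for each prime factor p:
φ(14641) = 14641 × (1 - 1/11)
φ(14641) = 13310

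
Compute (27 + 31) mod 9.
4

(27 + 31) = 58
58 mod 9 = 4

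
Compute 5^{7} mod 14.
5

Using successive squaring:
Binary expansion of 7: 111
Powers of 5 mod 14 (each is the square of the previous):
  5^1 ≡ 5 (mod 14)
  5^2 ≡ 5² = 25 ≡ 11 (mod 14)
  5^4 ≡ 11² = 121 ≡ 9 (mod 14)
7 = 4 + 2 + 1, so 5^7 = 5^4 × 5^2 × 5^1 ≡ 9 × 11 × 5 (mod 14)
Multiplying step by step:
  9 × 11 = 99 ≡ 1 (mod 14)
  1 × 5 = 5 ≡ 5 (mod 14)
Result: 5^7 ≡ 5 (mod 14)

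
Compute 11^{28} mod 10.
1

Using successive squaring:
Binary expansion of 28: 11100
Powers of 11 mod 10 (each is the square of the previous):
  11^1 ≡ 1 (mod 10)
  11^2 ≡ 1² = 1 ≡ 1 (mod 10)
  11^4 ≡ 1² = 1 ≡ 1 (mod 10)
  11^8 ≡ 1² = 1 ≡ 1 (mod 10)
  11^16 ≡ 1² = 1 ≡ 1 (mod 10)
28 = 16 + 8 + 4, so 11^28 = 11^16 × 11^8 × 11^4 ≡ 1 × 1 × 1 (mod 10)
Multiplying step by step:
  1 × 1 = 1 ≡ 1 (mod 10)
  1 × 1 = 1 ≡ 1 (mod 10)
Result: 11^28 ≡ 1 (mod 10)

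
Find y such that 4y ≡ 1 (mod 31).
4^(-1) ≡ 8 (mod 31). Verification: 4 × 8 = 32 ≡ 1 (mod 31)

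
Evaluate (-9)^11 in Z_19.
Using repeated squaring. (-9) ≡ 10 (mod 19). 11 = 8 + 2 + 1 (binary 1011). Repeated squaring mod 19: 10^1 ≡ 10; 10^2 ≡ 10² = 100 ≡ 5; 10^4 ≡ 5² = 25 ≡ 6; 10^8 ≡ 6² = 36 ≡ 17. Multiply: (-9)^11 ≡ 10^8 × 10^2 × 10^1 ≡ 17 × 5 × 10 (mod 19): 17 × 5 = 85 ≡ 9; 9 × 10 = 90 ≡ 14. So (-9)^11 ≡ 14 (mod 19).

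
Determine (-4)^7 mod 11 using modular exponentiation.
(-4) ≡ 7 (mod 11). 7 = 4 + 2 + 1 (binary 111). Repeated squaring mod 11: 7^1 ≡ 7; 7^2 ≡ 7² = 49 ≡ 5; 7^4 ≡ 5² = 25 ≡ 3. Multiply: (-4)^7 ≡ 7^4 × 7^2 × 7^1 ≡ 3 × 5 × 7 (mod 11): 3 × 5 = 15 ≡ 4; 4 × 7 = 28 ≡ 6. So (-4)^7 ≡ 6 (mod 11).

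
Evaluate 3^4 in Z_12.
4 = 4 (binary 100). Repeated squaring mod 12: 3^1 ≡ 3; 3^2 ≡ 3² = 9 ≡ 9; 3^4 ≡ 9² = 81 ≡ 9. So 3^4 ≡ 9 (mod 12).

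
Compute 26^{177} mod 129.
2

Using successive squaring:
Binary expansion of 177: 10110001
Powers of 26 mod 129 (each is the square of the previous):
  26^1 ≡ 26 (mod 129)
  26^2 ≡ 26² = 676 ≡ 31 (mod 129)
  26^4 ≡ 31² = 961 ≡ 58 (mod 129)
  26^8 ≡ 58² = 3364 ≡ 10 (mod 129)
  26^16 ≡ 10² = 100 ≡ 100 (mod 129)
  26^32 ≡ 100² = 10000 ≡ 67 (mod 129)
  26^64 ≡ 67² = 4489 ≡ 103 (mod 129)
  26^128 ≡ 103² = 10609 ≡ 31 (mod 129)
177 = 128 + 32 + 16 + 1, so 26^177 = 26^128 × 26^32 × 26^16 × 26^1 ≡ 31 × 67 × 100 × 26 (mod 129)
Multiplying step by step:
  31 × 67 = 2077 ≡ 13 (mod 129)
  13 × 100 = 1300 ≡ 10 (mod 129)
  10 × 26 = 260 ≡ 2 (mod 129)
Result: 26^177 ≡ 2 (mod 129)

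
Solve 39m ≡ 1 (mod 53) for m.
39^(-1) ≡ 34 (mod 53). Verification: 39 × 34 = 1326 ≡ 1 (mod 53)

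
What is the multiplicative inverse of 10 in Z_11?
10

Using Extended Euclidean Algorithm:
gcd(10, 11) = 1
Bezout coefficients: 10 × -1 + 11 × 1 = 1
So 10 × -1 ≡ 1 (mod 11)
The inverse is -1 mod 11 = 10
Verification: 10 × 10 = 100 = 9 × 11 + 1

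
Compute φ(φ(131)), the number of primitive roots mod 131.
Number of primitive roots mod 131 = φ(130) = 48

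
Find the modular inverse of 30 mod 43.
30^(-1) ≡ 33 (mod 43). Verification: 30 × 33 = 990 ≡ 1 (mod 43)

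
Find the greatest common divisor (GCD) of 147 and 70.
7

Using the Euclidean algorithm:
147 = 2 × 70 + 7
70 = 10 × 7 + 0

GCD(147, 70) = 7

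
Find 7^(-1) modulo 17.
5

Using Extended Euclidean Algorithm:
gcd(7, 17) = 1
Bezout coefficients: 7 × 5 + 17 × -2 = 1
So 7 × 5 ≡ 1 (mod 17)
The inverse is 5 mod 17 = 5
Verification: 7 × 5 = 35 = 2 × 17 + 1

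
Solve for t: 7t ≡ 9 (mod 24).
15

Since gcd(7, 24) = 1 divides 9, a solution exists.
Multiply both sides by the inverse of 7 mod 24:
  7^(-1) mod 24 = 7
  x ≡ 7 × 9 ≡ 63 ≡ 15 (mod 24)
Verification: 7 × 15 = 105 = 4 × 24 + 9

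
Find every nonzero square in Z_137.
QRs mod 137: {1, 2, 4, 7, 8, 9, 11, 14, 15, 16, 17, 18, 19, 22, 25, 28, 30, 32, 34, 36, 37, 38, 39, 44, 49, 50, 56, 59, 60, 61, 63, 64, 65, 68, 69, 72, 73, 74, 76, 77, 78, 81, 87, 88, 93, 98, 99, 100, 101, 103, 105, 107, 109, 112, 115, 118, 119, 120, 121, 122, 123, 126, 128, 129, 130, 133, 135, 136}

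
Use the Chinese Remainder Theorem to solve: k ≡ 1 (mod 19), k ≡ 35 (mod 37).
590

Using the Chinese Remainder Theorem:
M = product of moduli = 703
For equation 1: M_1 = 37, 37 ≡ 18 (mod 19), inverse of 37 mod 19 is 18 (check: 18 × 18 = 324 ≡ 1 (mod 19))
For equation 2: M_2 = 19, 19 ≡ 19 (mod 37), inverse of 19 mod 37 is 2 (check: 19 × 2 = 38 ≡ 1 (mod 37))
Combine: k ≡ Σ r_i×M_i×(M_i⁻¹ mod m_i) = 1×37×18 + 35×19×2 = 666 + 1330 = 1996
1996 mod 703 = 590
k ≡ 590 (mod 703)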